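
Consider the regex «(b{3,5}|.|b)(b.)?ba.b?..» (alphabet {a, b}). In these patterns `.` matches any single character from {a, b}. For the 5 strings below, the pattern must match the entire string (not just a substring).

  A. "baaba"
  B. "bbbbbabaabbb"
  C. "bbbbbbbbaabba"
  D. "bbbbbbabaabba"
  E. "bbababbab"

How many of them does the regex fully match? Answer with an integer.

4

A → no match
B → match
C → match
D → match
E → match
Total matched: 4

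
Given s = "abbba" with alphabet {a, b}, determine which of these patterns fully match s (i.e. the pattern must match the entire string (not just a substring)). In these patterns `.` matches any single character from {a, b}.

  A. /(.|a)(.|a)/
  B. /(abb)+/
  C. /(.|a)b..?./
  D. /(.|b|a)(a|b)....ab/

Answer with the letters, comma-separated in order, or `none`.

C

A → no match
B → no match — must end with "abb"
C → match
D → no match — must end with "ab"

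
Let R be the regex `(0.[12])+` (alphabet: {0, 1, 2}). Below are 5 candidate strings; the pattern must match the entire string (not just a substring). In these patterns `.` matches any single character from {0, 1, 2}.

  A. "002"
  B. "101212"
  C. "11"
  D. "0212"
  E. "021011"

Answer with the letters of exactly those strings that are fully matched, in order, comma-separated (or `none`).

A → match
B → no match — must start with "0"
C → no match — must start with "0"
D → no match
E → match

A, E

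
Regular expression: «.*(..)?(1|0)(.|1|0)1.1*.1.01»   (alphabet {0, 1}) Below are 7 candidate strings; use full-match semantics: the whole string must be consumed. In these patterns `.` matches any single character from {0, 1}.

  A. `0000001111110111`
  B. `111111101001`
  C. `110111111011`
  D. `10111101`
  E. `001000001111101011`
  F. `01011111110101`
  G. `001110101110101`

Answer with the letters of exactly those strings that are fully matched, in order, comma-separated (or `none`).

B

A → no match — must end with `01`
B → match
C → no match — must end with `01`
D → no match
E → no match — must end with `01`
F → no match
G → no match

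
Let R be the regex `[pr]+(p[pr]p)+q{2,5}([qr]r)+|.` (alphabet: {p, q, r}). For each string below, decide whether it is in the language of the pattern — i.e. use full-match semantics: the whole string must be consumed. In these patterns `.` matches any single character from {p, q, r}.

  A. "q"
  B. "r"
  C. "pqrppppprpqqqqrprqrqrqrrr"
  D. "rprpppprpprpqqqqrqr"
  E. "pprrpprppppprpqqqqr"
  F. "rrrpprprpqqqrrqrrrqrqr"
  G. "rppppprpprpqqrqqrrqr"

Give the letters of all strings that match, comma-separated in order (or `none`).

A, B, D, E, F

A. "q" → match
B. "r" → match
C → no match
D → match
E → match
F → match
G → no match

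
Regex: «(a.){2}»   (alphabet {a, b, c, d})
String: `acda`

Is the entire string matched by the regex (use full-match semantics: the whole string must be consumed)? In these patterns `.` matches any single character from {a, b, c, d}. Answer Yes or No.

No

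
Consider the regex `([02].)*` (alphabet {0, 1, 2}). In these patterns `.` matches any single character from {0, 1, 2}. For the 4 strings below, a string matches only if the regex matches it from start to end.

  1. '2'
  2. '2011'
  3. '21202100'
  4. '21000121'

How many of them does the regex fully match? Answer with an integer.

1 → no match
2 → no match
3 → match
4 → match
Total matched: 2

2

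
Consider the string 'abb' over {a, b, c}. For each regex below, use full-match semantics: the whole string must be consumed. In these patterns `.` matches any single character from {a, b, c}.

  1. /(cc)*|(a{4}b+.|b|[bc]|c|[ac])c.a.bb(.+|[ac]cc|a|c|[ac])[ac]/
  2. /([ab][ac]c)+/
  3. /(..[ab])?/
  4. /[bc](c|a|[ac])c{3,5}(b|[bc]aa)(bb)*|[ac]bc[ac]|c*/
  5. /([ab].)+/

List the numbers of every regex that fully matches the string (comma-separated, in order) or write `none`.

1 → no match
2 → no match — must end with 'c'
3 → match
4 → no match
5 → no match

3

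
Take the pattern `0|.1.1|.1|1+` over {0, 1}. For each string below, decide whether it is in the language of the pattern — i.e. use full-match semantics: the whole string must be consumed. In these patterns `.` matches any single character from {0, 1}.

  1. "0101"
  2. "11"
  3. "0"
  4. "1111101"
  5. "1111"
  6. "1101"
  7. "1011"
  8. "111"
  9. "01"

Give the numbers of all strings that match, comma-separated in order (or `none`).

1, 2, 3, 5, 6, 8, 9

1 → match
2 → match
3 → match
4 → no match
5 → match
6 → match
7 → no match
8 → match
9 → match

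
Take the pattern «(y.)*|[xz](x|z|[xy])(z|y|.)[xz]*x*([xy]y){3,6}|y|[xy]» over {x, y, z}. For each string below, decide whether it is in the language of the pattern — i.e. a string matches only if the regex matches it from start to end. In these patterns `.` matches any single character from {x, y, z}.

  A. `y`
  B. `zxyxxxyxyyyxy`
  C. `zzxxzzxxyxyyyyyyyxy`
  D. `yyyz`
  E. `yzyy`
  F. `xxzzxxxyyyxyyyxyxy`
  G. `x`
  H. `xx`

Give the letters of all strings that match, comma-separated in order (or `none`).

A, B, C, D, E, F, G

A. `y` → match
B → match
C → match
D. `yyyz` → match
E. `yzyy` → match
F → match
G. `x` → match
H. `xx` → no match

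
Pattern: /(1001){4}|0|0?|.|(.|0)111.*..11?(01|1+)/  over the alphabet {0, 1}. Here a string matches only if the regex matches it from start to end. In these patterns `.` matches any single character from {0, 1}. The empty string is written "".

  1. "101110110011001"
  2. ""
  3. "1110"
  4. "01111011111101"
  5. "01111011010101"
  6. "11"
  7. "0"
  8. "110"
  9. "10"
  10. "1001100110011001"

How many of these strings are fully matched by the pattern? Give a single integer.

1 → no match
2. "" → match
3. "1110" → no match
4 → match
5 → match
6. "11" → no match
7. "0" → match
8. "110" → no match
9. "10" → no match
10 → match
Total matched: 5

5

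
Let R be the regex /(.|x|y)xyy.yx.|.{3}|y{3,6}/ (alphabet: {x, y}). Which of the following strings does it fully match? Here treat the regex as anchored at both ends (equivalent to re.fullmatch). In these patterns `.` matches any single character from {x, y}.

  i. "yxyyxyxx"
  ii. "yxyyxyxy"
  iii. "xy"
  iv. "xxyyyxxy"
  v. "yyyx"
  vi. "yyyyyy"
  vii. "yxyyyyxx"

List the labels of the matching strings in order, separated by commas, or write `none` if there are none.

i → match
ii → match
iii → no match
iv → no match
v → no match
vi → match
vii → match

i, ii, vi, vii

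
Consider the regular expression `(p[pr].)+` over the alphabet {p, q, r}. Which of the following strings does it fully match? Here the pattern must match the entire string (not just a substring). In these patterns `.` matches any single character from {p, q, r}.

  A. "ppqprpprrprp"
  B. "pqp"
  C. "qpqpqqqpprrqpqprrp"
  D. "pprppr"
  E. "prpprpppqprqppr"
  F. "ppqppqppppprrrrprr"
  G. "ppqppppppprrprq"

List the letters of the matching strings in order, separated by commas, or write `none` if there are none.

A. "ppqprpprrprp" → match
B. "pqp" → no match
C → no match — must start with "p"
D. "pprppr" → match
E → match
F → no match
G → match

A, D, E, G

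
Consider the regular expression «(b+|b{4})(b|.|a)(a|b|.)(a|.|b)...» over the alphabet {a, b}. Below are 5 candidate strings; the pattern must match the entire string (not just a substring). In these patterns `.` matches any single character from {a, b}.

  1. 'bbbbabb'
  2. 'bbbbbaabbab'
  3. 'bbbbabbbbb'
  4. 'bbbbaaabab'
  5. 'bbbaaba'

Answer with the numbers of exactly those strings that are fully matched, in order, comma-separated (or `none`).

1, 2, 3, 4, 5

1 → match
2 → match
3 → match
4 → match
5 → match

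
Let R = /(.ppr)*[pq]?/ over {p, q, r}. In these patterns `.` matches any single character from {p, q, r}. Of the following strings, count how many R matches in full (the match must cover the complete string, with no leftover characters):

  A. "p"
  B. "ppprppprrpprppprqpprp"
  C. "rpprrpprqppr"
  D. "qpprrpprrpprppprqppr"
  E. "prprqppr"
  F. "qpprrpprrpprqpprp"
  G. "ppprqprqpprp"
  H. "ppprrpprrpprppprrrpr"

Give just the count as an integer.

5

A → match
B → match
C → match
D → match
E → no match
F → match
G → no match
H → no match
Total matched: 5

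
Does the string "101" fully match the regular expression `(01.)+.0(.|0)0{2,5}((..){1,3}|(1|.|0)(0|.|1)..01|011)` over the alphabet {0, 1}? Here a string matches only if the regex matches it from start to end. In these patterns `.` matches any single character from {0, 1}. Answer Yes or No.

Every match must start with "01", but "101" does not.

No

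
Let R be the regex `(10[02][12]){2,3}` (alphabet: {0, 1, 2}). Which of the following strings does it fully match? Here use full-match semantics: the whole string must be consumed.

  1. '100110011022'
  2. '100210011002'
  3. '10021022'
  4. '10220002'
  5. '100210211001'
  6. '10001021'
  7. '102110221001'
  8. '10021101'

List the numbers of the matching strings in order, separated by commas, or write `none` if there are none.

1, 2, 3, 5, 7

1. '100110011022' → match
2. '100210011002' → match
3. '10021022' → match
4. '10220002' → no match
5. '100210211001' → match
6. '10001021' → no match
7. '102110221001' → match
8. '10021101' → no match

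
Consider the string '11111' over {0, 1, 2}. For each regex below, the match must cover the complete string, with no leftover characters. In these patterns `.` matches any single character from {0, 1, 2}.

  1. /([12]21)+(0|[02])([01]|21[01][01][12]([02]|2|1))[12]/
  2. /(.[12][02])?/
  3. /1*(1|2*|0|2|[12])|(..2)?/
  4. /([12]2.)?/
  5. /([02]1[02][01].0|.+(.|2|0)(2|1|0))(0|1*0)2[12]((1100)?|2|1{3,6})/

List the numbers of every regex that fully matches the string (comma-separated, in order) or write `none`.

1 → no match
2 → no match
3 → match
4 → no match
5 → no match

3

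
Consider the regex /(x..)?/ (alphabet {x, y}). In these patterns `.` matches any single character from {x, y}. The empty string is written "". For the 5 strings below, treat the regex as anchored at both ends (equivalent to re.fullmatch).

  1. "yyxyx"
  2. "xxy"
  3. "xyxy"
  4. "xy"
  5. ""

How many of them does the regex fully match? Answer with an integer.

1. "yyxyx" → no match
2. "xxy" → match
3. "xyxy" → no match
4. "xy" → no match
5. "" → match
Total matched: 2

2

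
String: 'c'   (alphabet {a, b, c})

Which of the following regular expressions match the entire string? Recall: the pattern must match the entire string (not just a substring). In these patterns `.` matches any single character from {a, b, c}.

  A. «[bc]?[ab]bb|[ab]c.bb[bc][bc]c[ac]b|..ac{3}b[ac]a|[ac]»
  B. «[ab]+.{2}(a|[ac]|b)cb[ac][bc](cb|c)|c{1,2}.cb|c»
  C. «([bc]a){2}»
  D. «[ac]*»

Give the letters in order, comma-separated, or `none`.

A, B, D

A → match
B → match
C → no match — must end with 'a'
D → match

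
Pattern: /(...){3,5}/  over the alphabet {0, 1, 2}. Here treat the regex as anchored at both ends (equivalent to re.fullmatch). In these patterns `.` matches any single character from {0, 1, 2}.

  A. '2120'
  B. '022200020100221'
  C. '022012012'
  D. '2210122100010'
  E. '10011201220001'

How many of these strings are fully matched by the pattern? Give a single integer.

2

A → no match
B → match
C → match
D → no match
E → no match
Total matched: 2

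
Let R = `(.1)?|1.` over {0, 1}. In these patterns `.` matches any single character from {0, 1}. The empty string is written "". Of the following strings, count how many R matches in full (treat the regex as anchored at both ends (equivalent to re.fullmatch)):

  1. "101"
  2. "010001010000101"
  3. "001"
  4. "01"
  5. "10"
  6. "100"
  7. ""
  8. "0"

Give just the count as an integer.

1 → no match
2 → no match
3 → no match
4 → match
5 → match
6 → no match
7 → match
8 → no match
Total matched: 3

3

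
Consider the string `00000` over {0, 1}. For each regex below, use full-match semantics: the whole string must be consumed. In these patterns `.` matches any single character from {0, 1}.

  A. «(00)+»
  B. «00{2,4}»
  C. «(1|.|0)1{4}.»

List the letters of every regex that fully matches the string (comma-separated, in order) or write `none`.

A → no match
B → match
C → no match

B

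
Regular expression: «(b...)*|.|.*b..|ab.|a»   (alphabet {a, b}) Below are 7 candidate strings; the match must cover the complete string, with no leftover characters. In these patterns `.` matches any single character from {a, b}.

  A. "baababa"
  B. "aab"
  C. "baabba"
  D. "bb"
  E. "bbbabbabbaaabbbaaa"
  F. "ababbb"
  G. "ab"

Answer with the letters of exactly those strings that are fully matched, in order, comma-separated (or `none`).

C, F

A → no match
B → no match
C → match
D → no match
E → no match
F → match
G → no match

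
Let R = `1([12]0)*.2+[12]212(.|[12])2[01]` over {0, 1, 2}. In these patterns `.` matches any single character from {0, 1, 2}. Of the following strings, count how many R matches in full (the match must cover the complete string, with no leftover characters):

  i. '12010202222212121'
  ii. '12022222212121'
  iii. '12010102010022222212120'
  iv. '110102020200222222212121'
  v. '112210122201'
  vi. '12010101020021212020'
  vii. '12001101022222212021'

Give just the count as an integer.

i → match
ii → match
iii → match
iv → match
v. '112210122201' → no match
vi → match
vii → no match
Total matched: 5

5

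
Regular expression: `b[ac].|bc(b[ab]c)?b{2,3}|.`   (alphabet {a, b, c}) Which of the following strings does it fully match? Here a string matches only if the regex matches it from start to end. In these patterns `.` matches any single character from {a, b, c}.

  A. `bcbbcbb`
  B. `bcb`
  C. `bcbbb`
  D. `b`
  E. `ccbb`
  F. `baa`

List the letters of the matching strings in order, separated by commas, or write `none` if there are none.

A, B, C, D, F

A → match
B → match
C → match
D → match
E → no match
F → match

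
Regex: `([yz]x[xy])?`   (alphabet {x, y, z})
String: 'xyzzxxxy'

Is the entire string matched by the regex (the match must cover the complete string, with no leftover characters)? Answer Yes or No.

No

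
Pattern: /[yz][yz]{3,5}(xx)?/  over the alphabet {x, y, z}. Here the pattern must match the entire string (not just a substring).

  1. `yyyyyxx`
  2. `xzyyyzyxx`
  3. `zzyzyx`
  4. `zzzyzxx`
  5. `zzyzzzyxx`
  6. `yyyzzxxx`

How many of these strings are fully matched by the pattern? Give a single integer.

2

1. `yyyyyxx` → match
2. `xzyyyzyxx` → no match
3. `zzyzyx` → no match
4. `zzzyzxx` → match
5. `zzyzzzyxx` → no match
6. `yyyzzxxx` → no match
Total matched: 2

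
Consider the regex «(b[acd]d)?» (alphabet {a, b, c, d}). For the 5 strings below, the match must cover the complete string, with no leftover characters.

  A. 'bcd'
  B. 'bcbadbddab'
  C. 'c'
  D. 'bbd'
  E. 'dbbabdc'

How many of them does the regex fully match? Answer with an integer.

A → match
B → no match
C → no match
D → no match
E → no match
Total matched: 1

1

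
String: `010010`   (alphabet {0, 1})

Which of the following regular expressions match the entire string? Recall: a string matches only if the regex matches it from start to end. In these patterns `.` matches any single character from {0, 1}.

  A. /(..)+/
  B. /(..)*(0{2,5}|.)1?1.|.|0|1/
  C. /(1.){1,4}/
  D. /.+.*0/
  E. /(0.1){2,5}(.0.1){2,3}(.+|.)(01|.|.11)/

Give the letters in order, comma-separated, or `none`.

A → match
B → match
C → no match — must start with `1`
D → match
E → no match

A, B, D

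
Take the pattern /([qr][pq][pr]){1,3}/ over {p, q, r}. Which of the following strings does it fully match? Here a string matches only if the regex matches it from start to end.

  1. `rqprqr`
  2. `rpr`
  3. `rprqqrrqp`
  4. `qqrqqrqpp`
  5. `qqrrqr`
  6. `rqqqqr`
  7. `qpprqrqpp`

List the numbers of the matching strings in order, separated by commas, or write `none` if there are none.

1, 2, 3, 4, 5, 7

1. `rqprqr` → match
2. `rpr` → match
3. `rprqqrrqp` → match
4. `qqrqqrqpp` → match
5. `qqrrqr` → match
6. `rqqqqr` → no match
7. `qpprqrqpp` → match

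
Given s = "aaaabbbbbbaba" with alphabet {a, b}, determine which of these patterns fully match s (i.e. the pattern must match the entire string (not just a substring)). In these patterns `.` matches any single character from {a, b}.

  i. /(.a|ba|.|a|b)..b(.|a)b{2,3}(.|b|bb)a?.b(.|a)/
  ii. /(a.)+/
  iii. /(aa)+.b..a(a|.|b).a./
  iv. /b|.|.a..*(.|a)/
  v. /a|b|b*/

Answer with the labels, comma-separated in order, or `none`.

i, iv

i → match
ii → no match
iii → no match
iv → match
v → no match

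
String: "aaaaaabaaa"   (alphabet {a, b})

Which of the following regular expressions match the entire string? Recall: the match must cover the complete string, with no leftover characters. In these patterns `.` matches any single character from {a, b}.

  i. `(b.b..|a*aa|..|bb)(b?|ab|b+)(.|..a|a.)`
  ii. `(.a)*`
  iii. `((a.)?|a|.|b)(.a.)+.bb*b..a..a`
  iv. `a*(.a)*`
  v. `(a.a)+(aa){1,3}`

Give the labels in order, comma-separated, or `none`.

i → match
ii → match
iii → no match
iv → match
v → no match

i, ii, iv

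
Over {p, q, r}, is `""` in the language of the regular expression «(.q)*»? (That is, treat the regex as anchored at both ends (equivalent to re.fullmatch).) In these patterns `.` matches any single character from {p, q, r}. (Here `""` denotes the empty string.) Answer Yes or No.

Yes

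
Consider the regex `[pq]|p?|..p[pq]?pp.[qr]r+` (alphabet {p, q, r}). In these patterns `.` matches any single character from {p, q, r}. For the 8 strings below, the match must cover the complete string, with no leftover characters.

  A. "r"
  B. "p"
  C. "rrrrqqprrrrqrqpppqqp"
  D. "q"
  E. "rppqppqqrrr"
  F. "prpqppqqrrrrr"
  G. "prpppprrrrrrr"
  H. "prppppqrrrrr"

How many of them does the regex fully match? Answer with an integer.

A → no match
B → match
C → no match
D → match
E → match
F → match
G → match
H → match
Total matched: 6

6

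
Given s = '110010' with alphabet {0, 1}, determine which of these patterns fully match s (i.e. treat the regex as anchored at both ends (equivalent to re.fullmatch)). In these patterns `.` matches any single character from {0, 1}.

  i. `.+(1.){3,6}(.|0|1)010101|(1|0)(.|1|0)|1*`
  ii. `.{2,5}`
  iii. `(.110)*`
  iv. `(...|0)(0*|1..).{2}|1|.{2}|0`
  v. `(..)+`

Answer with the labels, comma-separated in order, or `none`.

iv, v

i → no match
ii → no match
iii → no match
iv → match
v → match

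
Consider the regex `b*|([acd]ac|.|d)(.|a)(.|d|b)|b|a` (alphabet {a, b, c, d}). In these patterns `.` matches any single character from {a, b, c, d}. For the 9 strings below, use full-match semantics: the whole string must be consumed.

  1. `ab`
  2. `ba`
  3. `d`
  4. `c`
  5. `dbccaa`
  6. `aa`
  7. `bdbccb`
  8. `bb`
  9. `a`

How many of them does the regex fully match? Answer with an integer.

2

1 → no match
2 → no match
3 → no match
4 → no match
5 → no match
6 → no match
7 → no match
8 → match
9 → match
Total matched: 2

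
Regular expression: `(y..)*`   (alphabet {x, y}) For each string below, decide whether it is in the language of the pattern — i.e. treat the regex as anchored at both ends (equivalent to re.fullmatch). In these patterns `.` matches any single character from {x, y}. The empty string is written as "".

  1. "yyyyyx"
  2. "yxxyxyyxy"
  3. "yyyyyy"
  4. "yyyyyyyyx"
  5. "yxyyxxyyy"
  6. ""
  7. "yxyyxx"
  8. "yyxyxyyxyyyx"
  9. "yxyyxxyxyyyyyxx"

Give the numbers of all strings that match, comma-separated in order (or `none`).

1, 2, 3, 4, 5, 6, 7, 8, 9

1. "yyyyyx" → match
2. "yxxyxyyxy" → match
3. "yyyyyy" → match
4. "yyyyyyyyx" → match
5. "yxyyxxyyy" → match
6. "" → match
7. "yxyyxx" → match
8. "yyxyxyyxyyyx" → match
9 → match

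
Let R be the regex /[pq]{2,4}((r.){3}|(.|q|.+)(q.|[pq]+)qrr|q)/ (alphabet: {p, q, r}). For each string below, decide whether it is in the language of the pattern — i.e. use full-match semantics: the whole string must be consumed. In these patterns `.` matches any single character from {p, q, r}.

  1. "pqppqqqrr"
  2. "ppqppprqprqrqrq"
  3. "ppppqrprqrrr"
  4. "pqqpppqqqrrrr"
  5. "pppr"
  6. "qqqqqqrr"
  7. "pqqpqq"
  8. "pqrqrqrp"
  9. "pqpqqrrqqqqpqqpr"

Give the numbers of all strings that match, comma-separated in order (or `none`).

1, 6, 8

1. "pqppqqqrr" → match
2 → no match
3. "ppppqrprqrrr" → no match
4 → no match
5. "pppr" → no match
6. "qqqqqqrr" → match
7. "pqqpqq" → no match
8. "pqrqrqrp" → match
9 → no match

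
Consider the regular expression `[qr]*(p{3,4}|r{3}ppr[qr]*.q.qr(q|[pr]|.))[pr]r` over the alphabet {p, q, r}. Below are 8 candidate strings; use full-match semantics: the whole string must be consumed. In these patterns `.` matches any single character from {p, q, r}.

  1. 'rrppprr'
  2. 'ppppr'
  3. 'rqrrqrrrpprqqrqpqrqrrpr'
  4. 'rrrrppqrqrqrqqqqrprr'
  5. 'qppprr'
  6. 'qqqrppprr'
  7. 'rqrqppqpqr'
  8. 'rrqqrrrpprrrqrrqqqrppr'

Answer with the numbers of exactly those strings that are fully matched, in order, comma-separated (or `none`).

1, 2, 3, 5, 6, 8

1 → match
2 → match
3 → match
4 → no match
5 → match
6 → match
7 → no match
8 → match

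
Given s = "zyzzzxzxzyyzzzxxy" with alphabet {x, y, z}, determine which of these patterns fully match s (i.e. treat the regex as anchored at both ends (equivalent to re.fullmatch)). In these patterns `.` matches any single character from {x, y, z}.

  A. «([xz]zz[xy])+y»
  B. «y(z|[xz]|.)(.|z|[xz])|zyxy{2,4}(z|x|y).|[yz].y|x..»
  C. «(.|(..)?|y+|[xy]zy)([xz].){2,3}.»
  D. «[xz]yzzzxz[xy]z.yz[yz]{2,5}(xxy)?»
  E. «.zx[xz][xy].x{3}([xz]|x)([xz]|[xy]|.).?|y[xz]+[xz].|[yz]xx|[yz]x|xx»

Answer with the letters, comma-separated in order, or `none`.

D

A → no match
B → no match
C → no match
D → match
E → no match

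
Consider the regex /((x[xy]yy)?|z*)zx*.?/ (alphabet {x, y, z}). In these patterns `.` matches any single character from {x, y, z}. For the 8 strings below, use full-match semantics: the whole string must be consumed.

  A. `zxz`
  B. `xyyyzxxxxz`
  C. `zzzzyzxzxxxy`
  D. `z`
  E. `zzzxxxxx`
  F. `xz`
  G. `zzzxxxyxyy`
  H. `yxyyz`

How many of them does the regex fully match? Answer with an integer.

A → match
B → match
C → no match
D → match
E → match
F → no match
G → no match
H → no match
Total matched: 4

4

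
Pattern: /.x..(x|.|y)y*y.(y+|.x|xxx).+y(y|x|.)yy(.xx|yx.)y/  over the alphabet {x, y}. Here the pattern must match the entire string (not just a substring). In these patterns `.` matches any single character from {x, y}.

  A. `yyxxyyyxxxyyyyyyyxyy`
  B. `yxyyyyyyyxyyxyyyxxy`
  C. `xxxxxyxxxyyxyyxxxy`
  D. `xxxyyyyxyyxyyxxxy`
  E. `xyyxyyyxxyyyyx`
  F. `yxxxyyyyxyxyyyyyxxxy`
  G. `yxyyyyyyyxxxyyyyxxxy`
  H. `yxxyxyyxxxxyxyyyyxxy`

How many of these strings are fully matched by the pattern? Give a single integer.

4

A → no match
B → match
C → match
D → no match
E → no match — must end with `y`
F → match
G → match
H → no match
Total matched: 4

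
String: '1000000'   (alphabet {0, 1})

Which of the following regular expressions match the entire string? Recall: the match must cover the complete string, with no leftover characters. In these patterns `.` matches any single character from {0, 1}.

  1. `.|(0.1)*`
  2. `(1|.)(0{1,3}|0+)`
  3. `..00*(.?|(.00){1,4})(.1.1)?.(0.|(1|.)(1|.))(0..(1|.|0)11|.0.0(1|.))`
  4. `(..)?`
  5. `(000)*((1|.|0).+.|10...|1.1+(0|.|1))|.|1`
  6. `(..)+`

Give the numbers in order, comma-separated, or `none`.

1 → no match
2 → match
3 → no match
4 → no match
5 → match
6 → no match

2, 5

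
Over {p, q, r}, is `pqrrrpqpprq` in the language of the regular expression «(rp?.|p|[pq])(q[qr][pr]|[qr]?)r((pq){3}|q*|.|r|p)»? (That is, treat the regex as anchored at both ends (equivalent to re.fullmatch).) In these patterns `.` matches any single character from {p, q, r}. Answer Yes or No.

No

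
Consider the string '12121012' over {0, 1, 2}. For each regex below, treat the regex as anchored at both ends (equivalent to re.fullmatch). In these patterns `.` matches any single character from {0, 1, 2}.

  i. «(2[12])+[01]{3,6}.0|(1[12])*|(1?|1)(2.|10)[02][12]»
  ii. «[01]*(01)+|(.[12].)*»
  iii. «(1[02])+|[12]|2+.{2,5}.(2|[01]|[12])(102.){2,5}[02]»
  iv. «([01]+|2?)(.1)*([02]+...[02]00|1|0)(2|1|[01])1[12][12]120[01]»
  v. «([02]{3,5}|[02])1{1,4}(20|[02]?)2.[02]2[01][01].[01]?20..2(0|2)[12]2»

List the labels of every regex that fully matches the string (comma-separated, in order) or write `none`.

iii

i → no match
ii → no match
iii → match
iv → no match
v → no match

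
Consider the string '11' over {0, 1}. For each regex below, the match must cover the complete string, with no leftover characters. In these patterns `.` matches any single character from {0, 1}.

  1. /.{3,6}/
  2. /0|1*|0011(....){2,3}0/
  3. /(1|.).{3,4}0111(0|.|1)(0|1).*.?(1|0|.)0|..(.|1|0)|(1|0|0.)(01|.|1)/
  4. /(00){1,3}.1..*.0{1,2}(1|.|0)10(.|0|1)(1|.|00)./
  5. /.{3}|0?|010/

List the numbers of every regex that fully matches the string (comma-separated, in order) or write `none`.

2, 3

1 → no match
2 → match
3 → match
4 → no match — must start with '00'
5 → no match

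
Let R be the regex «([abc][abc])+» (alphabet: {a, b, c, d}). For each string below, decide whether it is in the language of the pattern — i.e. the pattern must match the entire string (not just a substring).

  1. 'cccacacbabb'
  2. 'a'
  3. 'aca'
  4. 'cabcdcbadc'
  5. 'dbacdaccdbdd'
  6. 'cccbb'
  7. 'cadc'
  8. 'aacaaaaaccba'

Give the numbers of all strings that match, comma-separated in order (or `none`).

8

1 → no match
2 → no match
3 → no match
4 → no match
5 → no match
6 → no match
7 → no match
8 → match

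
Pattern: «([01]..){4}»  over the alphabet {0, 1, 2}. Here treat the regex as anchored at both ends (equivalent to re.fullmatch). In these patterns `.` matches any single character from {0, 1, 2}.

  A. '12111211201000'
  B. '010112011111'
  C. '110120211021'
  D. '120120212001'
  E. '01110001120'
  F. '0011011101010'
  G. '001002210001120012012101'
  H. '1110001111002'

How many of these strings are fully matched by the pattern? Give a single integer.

A → no match
B → match
C → no match
D → no match
E → no match
F → no match
G → no match
H → no match
Total matched: 1

1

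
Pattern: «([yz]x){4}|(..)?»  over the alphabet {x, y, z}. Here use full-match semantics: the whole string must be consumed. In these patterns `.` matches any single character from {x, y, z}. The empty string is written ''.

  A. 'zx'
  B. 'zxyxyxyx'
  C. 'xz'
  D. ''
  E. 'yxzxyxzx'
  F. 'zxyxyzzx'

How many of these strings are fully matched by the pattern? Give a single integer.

A. 'zx' → match
B. 'zxyxyxyx' → match
C. 'xz' → match
D. '' → match
E. 'yxzxyxzx' → match
F. 'zxyxyzzx' → no match
Total matched: 5

5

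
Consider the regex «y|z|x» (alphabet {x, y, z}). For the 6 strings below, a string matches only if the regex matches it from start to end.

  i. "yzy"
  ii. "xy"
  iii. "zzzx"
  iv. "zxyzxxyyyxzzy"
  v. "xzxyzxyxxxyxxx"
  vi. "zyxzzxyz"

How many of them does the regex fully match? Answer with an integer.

i → no match
ii → no match
iii → no match
iv → no match
v → no match
vi → no match
Total matched: 0

0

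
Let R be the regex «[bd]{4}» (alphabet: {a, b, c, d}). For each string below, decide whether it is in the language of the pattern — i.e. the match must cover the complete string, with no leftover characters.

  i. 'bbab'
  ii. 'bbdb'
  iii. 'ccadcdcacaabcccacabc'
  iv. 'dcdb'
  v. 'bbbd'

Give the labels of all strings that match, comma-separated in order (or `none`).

ii, v

i → no match
ii → match
iii → no match
iv → no match
v → match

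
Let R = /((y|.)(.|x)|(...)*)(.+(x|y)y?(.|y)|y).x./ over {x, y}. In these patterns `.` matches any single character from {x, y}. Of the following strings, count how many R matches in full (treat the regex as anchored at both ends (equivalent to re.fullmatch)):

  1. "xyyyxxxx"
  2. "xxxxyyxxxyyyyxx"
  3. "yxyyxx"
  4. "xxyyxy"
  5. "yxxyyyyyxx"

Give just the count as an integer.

1. "xyyyxxxx" → match
2 → match
3. "yxyyxx" → match
4. "xxyyxy" → match
5. "yxxyyyyyxx" → match
Total matched: 5

5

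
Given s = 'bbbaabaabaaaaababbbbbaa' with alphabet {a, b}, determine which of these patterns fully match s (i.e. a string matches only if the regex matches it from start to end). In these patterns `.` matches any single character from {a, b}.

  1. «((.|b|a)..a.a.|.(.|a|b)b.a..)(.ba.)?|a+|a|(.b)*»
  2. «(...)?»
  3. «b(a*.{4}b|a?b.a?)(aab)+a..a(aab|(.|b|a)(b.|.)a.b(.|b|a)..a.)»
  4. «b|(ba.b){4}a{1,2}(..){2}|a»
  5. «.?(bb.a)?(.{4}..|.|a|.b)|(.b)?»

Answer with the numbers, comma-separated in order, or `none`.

1 → no match
2 → no match
3 → match
4 → no match
5 → no match

3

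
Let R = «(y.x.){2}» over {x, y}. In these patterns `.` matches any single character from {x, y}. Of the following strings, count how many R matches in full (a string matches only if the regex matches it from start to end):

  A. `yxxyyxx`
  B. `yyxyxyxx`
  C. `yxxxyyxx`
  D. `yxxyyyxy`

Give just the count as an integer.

A → no match
B → no match
C → match
D → match
Total matched: 2

2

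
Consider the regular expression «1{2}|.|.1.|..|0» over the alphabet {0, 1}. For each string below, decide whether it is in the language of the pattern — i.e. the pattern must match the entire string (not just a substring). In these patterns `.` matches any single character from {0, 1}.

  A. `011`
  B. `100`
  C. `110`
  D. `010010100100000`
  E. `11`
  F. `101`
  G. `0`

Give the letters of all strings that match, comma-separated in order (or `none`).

A → match
B → no match
C → match
D → no match
E → match
F → no match
G → match

A, C, E, G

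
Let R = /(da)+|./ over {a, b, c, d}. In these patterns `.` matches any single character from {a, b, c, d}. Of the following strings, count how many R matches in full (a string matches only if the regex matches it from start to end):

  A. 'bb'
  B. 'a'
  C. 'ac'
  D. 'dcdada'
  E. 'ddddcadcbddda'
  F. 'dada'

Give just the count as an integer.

A → no match
B → match
C → no match
D → no match
E → no match
F → match
Total matched: 2

2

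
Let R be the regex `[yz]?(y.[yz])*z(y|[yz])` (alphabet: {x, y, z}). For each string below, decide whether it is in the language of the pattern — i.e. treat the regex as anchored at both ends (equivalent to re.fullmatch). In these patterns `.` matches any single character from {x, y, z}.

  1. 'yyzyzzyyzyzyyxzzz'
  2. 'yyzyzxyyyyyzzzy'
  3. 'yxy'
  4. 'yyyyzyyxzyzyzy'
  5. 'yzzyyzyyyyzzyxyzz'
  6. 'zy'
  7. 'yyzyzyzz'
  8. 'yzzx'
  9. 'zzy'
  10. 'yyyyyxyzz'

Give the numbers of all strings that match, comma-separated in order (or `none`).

1, 4, 5, 6, 7, 9, 10

1 → match
2 → no match
3 → no match
4 → match
5 → match
6 → match
7 → match
8 → no match
9 → match
10 → match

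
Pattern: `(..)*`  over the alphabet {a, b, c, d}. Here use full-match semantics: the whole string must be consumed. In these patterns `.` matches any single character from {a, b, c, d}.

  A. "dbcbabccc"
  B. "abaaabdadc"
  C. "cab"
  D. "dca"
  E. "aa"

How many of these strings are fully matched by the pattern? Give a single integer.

A. "dbcbabccc" → no match
B. "abaaabdadc" → match
C. "cab" → no match
D. "dca" → no match
E. "aa" → match
Total matched: 2

2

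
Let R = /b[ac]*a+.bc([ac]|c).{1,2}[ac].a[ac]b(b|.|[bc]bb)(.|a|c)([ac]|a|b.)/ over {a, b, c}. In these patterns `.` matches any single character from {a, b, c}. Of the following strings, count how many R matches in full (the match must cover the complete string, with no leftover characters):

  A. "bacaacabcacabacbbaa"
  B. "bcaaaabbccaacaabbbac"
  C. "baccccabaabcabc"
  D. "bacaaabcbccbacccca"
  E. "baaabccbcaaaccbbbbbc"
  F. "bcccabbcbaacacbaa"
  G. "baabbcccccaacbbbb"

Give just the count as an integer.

0

A → no match
B → no match
C → no match
D → no match
E → no match
F → no match
G → no match
Total matched: 0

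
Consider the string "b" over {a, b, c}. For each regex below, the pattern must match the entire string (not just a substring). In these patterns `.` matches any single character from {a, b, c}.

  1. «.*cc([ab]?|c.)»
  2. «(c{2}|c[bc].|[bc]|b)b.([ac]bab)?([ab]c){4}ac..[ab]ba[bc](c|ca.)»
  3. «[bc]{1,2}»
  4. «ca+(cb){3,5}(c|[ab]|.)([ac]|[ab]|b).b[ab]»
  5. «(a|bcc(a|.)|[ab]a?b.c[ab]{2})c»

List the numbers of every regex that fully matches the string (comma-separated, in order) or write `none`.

3

1 → no match
2 → no match
3 → match
4 → no match — must start with "ca"
5 → no match — must end with "c"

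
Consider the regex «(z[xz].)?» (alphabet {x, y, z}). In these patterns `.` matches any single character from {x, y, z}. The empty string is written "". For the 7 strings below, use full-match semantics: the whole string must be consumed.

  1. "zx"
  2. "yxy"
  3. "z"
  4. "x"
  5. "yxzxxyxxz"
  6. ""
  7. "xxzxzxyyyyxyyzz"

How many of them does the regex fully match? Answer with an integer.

1 → no match
2 → no match
3 → no match
4 → no match
5 → no match
6 → match
7 → no match
Total matched: 1

1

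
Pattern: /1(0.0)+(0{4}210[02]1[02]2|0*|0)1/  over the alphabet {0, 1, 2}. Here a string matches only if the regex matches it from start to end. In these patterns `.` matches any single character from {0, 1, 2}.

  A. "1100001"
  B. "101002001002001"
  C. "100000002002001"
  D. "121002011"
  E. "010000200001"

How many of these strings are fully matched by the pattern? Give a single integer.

A → no match — must start with "10"
B → match
C → match
D → no match — must start with "10"
E → no match — must start with "10"
Total matched: 2

2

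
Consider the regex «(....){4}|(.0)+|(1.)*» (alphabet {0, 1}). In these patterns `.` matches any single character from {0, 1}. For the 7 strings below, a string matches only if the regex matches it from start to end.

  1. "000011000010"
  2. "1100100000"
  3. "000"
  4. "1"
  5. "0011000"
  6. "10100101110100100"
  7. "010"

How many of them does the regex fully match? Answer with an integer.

0

1 → no match
2 → no match
3 → no match
4 → no match
5 → no match
6 → no match
7 → no match
Total matched: 0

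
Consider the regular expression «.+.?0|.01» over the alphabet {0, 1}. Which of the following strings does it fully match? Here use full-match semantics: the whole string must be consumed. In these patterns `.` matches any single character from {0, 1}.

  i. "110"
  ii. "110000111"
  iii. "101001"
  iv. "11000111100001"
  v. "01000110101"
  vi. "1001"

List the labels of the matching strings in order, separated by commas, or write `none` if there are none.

i

i → match
ii → no match
iii → no match
iv → no match
v → no match
vi → no match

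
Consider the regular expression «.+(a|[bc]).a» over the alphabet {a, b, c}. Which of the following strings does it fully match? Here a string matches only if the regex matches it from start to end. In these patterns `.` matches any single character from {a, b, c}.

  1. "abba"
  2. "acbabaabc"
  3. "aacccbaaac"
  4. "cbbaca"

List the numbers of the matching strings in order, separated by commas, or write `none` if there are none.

1, 4

1 → match
2 → no match — must end with "a"
3 → no match — must end with "a"
4 → match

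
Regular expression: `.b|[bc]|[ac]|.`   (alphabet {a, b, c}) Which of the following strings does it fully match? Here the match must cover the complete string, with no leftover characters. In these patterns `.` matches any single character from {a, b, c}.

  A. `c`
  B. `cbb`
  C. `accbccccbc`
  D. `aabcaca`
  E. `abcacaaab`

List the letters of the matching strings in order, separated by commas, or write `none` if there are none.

A

A. `c` → match
B. `cbb` → no match
C. `accbccccbc` → no match
D. `aabcaca` → no match
E. `abcacaaab` → no match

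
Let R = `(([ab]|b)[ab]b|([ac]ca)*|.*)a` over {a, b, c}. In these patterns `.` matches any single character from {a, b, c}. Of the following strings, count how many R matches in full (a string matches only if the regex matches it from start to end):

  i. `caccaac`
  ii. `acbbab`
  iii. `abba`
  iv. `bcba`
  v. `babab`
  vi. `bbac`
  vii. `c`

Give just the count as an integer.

i → no match — must end with `a`
ii → no match — must end with `a`
iii → match
iv → match
v → no match — must end with `a`
vi → no match — must end with `a`
vii → no match — must end with `a`
Total matched: 2

2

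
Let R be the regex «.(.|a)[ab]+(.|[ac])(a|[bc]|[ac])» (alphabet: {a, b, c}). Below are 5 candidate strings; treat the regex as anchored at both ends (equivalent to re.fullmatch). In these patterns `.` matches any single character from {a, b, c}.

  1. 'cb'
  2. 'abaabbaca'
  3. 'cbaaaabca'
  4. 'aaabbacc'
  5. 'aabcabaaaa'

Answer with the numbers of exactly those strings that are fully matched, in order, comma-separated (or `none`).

1. 'cb' → no match
2. 'abaabbaca' → match
3. 'cbaaaabca' → match
4. 'aaabbacc' → match
5. 'aabcabaaaa' → no match

2, 3, 4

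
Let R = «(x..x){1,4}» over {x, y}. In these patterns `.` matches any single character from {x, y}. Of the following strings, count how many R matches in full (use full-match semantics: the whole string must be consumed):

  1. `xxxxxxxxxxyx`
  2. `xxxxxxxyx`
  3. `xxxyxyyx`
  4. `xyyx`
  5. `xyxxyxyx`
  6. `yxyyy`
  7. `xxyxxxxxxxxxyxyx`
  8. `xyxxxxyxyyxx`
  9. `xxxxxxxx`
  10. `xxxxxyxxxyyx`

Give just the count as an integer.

4

1 → match
2 → no match
3 → no match
4 → match
5 → no match
6 → no match — must start with `x`
7 → no match
8 → no match
9 → match
10 → match
Total matched: 4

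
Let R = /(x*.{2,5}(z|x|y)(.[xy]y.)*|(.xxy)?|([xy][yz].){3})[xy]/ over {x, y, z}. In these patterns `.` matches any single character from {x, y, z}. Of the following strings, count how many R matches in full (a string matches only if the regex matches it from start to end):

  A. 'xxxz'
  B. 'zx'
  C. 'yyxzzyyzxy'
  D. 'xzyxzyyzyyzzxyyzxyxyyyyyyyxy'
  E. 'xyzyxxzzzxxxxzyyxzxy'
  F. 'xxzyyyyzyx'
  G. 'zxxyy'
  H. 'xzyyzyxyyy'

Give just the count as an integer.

A → no match
B → no match
C → no match
D → match
E → no match
F → no match
G → match
H → match
Total matched: 3

3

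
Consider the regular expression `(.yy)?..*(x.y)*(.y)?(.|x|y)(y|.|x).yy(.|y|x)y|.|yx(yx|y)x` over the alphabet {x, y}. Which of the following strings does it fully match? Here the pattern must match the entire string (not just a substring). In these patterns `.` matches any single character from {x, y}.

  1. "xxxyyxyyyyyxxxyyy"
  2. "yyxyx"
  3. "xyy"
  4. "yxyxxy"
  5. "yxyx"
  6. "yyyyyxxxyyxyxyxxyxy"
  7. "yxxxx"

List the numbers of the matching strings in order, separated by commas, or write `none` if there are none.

1 → no match
2. "yyxyx" → no match
3. "xyy" → no match
4. "yxyxxy" → no match
5. "yxyx" → match
6 → no match
7. "yxxxx" → no match

5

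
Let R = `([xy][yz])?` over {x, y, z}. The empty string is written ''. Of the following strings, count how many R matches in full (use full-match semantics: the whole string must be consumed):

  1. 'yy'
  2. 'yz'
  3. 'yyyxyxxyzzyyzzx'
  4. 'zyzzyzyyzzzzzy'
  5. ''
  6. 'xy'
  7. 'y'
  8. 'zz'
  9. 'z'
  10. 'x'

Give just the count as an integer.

1. 'yy' → match
2. 'yz' → match
3 → no match
4 → no match
5. '' → match
6. 'xy' → match
7. 'y' → no match
8. 'zz' → no match
9. 'z' → no match
10. 'x' → no match
Total matched: 4

4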